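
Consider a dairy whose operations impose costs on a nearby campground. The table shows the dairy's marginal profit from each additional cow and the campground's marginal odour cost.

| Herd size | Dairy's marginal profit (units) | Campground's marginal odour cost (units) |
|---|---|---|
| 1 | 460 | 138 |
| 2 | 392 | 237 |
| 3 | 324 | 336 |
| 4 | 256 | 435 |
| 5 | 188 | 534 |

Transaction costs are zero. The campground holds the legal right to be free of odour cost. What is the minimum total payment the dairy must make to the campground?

Efficient level: marginal profit ≥ marginal odour cost through level 2, so k* = 2.
With the campground holding the right, the dairy must at least compensate total damage at k*: 138 + 237 = 375.

375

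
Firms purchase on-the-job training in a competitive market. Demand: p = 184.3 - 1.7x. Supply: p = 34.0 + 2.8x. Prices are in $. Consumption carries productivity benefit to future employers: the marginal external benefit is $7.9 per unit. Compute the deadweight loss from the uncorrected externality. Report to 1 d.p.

DWL = $6.9

Market equilibrium (private): 34.0 + 2.8x = 184.3 - 1.7x → x_m = 33.4000.
Social marginal benefit = demand + MEB = 192.2 - 1.7x.
Set SMB = MC: 192.2 - 1.7x = 34.0 + 2.8x → x* = 35.1556.
The loss is the area between SMB and MC from x* to x_m; with linear curves that's a triangle of height MEB(x_m).
DWL = ½ × 1.7556 × 7.9000 = 6.9346.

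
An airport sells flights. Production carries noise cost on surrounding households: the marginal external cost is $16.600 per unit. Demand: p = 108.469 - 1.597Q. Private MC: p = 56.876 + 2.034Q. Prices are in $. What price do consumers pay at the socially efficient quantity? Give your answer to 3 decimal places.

Social marginal cost = private MC + MEC = 73.476 + 2.034Q.
Set SMC = demand: 73.476 + 2.034Q = 108.469 - 1.597Q → Q* = 9.6373.
Consumer price on the demand curve at Q*: 108.469 − 1.597×9.6373 = 93.0782.

P = $93.078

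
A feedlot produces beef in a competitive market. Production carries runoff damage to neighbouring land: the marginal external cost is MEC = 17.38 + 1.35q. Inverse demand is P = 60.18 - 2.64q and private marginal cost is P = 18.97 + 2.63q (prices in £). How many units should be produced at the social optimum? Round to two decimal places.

Social marginal cost = private MC + MEC = 36.35 + 3.98q.
Set SMC = demand: 36.35 + 3.98q = 60.18 - 2.64q → q* = 3.5997.

q* = 3.60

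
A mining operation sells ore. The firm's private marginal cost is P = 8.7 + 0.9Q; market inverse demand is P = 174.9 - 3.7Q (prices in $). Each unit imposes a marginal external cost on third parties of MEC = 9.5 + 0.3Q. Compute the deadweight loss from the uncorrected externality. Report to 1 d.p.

Market equilibrium (private): 8.7 + 0.9Q = 174.9 - 3.7Q → Q_m = 36.1304.
Social marginal cost = private MC + MEC = 18.2 + 1.2Q.
Set SMC = demand: 18.2 + 1.2Q = 174.9 - 3.7Q → Q* = 31.9796.
The welfare-loss triangle has base |Q_m − Q*| and height MEC(Q_m) (the vertical gap between SMC and demand is zero at Q* and MEC at Q_m).
DWL = ½ × 4.1508 × 20.3391 = 42.2118.

DWL = $42.2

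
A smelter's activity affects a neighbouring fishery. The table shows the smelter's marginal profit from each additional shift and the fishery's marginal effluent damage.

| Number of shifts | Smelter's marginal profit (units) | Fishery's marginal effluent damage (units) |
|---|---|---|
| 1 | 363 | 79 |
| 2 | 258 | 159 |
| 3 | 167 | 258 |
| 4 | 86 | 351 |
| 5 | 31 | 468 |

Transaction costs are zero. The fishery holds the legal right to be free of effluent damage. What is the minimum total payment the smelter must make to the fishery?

238

Efficient level: marginal profit ≥ marginal effluent damage through level 2, so k* = 2.
With the fishery holding the right, the smelter must at least compensate total damage at k*: 79 + 159 = 238.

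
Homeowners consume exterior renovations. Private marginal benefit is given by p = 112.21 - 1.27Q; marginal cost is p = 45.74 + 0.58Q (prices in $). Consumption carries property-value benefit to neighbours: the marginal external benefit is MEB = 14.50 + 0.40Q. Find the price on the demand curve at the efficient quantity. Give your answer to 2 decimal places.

P = $41.29

Social marginal benefit = demand + MEB = 126.71 - 0.87Q.
Set SMB = MC: 126.71 - 0.87Q = 45.74 + 0.58Q → Q* = 55.8414.
Consumer price on the demand curve at Q*: 112.21 − 1.27×55.8414 = 41.2914.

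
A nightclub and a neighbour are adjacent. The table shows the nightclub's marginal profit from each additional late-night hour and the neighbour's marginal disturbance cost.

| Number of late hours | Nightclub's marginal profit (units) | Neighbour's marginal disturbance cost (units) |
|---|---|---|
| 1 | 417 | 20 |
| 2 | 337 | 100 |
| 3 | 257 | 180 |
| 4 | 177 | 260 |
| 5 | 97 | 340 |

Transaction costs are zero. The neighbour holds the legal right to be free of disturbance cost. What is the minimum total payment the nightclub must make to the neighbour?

300

Efficient level: marginal profit ≥ marginal disturbance cost through level 3, so k* = 3.
With the neighbour holding the right, the nightclub must at least compensate total damage at k*: 20 + 100 + 180 = 300.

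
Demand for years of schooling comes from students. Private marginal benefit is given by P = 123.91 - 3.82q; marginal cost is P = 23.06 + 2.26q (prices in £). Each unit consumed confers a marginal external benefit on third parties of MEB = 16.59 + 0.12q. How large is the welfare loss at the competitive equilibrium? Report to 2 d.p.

Market equilibrium (private): 23.06 + 2.26q = 123.91 - 3.82q → q_m = 16.5872.
Social marginal benefit = demand + MEB = 140.50 - 3.70q.
Set SMB = MC: 140.50 - 3.70q = 23.06 + 2.26q → q* = 19.7047.
Between q* and q_m the wedge SMB − MC runs linearly from 0 to MEB(q_m), so the loss is a triangle.
DWL = ½ × 3.1175 × 18.5805 = 28.9624.

DWL = £28.96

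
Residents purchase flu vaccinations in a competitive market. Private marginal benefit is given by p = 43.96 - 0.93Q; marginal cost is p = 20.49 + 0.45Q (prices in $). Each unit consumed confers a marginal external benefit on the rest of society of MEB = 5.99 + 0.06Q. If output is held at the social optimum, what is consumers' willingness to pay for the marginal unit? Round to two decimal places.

P = $23.20

Social marginal benefit = demand + MEB = 49.95 - 0.87Q.
Set SMB = MC: 49.95 - 0.87Q = 20.49 + 0.45Q → Q* = 22.3182.
Consumer price on the demand curve at Q*: 43.96 − 0.93×22.3182 = 23.2041.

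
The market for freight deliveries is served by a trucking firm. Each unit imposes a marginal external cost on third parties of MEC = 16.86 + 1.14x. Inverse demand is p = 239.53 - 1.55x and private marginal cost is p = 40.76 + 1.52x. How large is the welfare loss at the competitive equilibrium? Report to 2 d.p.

Market equilibrium (private): 40.76 + 1.52x = 239.53 - 1.55x → x_m = 64.7459.
Social marginal cost = private MC + MEC = 57.62 + 2.66x.
Set SMC = demand: 57.62 + 2.66x = 239.53 - 1.55x → x* = 43.2090.
Height of the DWL triangle at x_m is SMC(x_m) − demand(x_m) = MEC(x_m) = 90.6704.
DWL = ½ × 21.5369 × 90.6704 = 976.3797.

DWL = 976.38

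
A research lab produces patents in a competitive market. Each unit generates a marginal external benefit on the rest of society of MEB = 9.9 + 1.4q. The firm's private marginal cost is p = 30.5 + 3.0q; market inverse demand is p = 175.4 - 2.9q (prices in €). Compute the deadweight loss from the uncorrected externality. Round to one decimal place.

Market equilibrium (private): 30.5 + 3.0q = 175.4 - 2.9q → q_m = 24.5593.
Social marginal cost = private MC − MEB = 20.6 + 1.6q.
Set SMC = demand: 20.6 + 1.6q = 175.4 - 2.9q → q* = 34.4000.
The welfare-loss triangle has base |q_m − q*| and height MEB(q_m) (the vertical gap between SMC and demand is zero at q* and MEB at q_m).
DWL = ½ × 9.8407 × 44.2831 = 217.8884.

DWL = €217.9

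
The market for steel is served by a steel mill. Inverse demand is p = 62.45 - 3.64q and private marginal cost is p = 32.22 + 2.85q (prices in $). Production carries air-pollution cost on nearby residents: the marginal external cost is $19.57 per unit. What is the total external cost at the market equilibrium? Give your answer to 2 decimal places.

Market equilibrium (private): 32.22 + 2.85q = 62.45 - 3.64q → q_m = 4.6579.
Total external cost = MEC × q_m = 19.57 × 4.6579 = 91.1551.

$91.16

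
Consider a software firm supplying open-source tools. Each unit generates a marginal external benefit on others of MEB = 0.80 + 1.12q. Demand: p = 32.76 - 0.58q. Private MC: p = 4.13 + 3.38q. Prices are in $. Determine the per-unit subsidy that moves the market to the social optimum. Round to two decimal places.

subsidy = $12.41 per unit

Social marginal cost = private MC − MEB = 3.33 + 2.26q.
Set SMC = demand: 3.33 + 2.26q = 32.76 - 0.58q → q* = 10.3627.
The Pigouvian subsidy equals MEB at q*: 0.80 + 1.12×10.3627 = 12.4062.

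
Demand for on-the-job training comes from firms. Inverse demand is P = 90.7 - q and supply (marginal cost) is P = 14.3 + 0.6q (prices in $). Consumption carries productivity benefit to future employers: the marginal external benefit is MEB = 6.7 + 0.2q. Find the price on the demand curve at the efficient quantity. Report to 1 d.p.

Social marginal benefit = demand + MEB = 97.4 - 0.8q.
Set SMB = MC: 97.4 - 0.8q = 14.3 + 0.6q → q* = 59.3571.
Consumer price on the demand curve at q*: 90.7 − 1.0×59.3571 = 31.3429.

P = $31.3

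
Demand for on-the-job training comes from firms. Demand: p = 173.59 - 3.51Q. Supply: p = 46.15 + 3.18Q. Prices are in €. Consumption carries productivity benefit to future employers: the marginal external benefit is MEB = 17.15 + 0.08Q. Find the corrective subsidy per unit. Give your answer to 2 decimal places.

Social marginal benefit = demand + MEB = 190.74 - 3.43Q.
Set SMB = MC: 190.74 - 3.43Q = 46.15 + 3.18Q → Q* = 21.8744.
The Pigouvian subsidy equals MEB at Q*: 17.15 + 0.08×21.8744 = 18.9000.

subsidy = €18.90 per unit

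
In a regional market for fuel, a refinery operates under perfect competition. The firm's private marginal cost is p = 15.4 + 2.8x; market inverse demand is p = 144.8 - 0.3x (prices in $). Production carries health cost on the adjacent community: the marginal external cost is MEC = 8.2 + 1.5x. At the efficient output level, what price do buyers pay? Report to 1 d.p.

Social marginal cost = private MC + MEC = 23.6 + 4.3x.
Set SMC = demand: 23.6 + 4.3x = 144.8 - 0.3x → x* = 26.3478.
Consumer price on the demand curve at x*: 144.8 − 0.3×26.3478 = 136.8957.

P = $136.9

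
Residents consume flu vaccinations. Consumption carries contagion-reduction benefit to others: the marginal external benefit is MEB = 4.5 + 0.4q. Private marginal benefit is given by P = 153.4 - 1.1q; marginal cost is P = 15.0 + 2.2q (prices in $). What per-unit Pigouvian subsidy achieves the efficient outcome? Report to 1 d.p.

Social marginal benefit = demand + MEB = 157.9 - 0.7q.
Set SMB = MC: 157.9 - 0.7q = 15.0 + 2.2q → q* = 49.2759.
The Pigouvian subsidy equals MEB at q*: 4.5 + 0.4×49.2759 = 24.2104.

subsidy = $24.2 per unit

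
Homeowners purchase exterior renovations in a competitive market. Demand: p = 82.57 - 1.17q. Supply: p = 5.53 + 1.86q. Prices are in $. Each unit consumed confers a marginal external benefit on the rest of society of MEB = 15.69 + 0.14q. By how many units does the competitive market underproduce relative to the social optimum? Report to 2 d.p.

6.66 units

Market equilibrium (private): 5.53 + 1.86q = 82.57 - 1.17q → q_m = 25.4257.
Social marginal benefit = demand + MEB = 98.26 - 1.03q.
Set SMB = MC: 98.26 - 1.03q = 5.53 + 1.86q → q* = 32.0865.
Gap = |25.4257 − 32.0865| = 6.6608.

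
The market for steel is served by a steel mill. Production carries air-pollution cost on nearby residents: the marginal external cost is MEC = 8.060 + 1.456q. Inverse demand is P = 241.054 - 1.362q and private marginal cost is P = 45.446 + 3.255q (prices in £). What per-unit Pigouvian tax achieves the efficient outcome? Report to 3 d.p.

tax = £53.025 per unit

Social marginal cost = private MC + MEC = 53.506 + 4.711q.
Set SMC = demand: 53.506 + 4.711q = 241.054 - 1.362q → q* = 30.8823.
The Pigouvian tax equals MEC at q*: 8.060 + 1.456×30.8823 = 53.0246.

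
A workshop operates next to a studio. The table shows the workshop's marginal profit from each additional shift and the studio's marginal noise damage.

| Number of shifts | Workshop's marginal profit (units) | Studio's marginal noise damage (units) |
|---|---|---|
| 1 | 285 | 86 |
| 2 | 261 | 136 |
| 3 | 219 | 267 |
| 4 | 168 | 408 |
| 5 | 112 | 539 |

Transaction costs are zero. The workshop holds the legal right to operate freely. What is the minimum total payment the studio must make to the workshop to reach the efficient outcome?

Left alone the workshop would choose level 5 (marginal profit stays positive).
Efficient level: k* = 2 (marginal profit ≥ marginal noise damage through 2).
The studio must at least cover the workshop's forgone profit from cutting 5→2: 219 + 168 + 112 = 499.

499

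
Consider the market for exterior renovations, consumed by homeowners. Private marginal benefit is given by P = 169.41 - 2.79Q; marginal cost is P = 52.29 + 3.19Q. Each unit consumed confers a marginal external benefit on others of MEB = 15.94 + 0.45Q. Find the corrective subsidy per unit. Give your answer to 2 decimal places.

Social marginal benefit = demand + MEB = 185.35 - 2.34Q.
Set SMB = MC: 185.35 - 2.34Q = 52.29 + 3.19Q → Q* = 24.0615.
The Pigouvian subsidy equals MEB at Q*: 15.94 + 0.45×24.0615 = 26.7677.

subsidy = 26.77 per unit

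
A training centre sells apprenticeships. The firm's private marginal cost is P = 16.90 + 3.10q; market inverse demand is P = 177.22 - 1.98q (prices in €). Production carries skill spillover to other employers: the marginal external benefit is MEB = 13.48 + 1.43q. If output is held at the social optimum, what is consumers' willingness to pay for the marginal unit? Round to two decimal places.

P = €82.94

Social marginal cost = private MC − MEB = 3.42 + 1.67q.
Set SMC = demand: 3.42 + 1.67q = 177.22 - 1.98q → q* = 47.6164.
Consumer price on the demand curve at q*: 177.22 − 1.98×47.6164 = 82.9395.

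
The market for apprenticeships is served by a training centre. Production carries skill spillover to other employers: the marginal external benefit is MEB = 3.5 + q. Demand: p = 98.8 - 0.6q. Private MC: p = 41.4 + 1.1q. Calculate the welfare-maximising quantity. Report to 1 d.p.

Social marginal cost = private MC − MEB = 37.9 + 0.1q.
Set SMC = demand: 37.9 + 0.1q = 98.8 - 0.6q → q* = 87.0000.

q* = 87.0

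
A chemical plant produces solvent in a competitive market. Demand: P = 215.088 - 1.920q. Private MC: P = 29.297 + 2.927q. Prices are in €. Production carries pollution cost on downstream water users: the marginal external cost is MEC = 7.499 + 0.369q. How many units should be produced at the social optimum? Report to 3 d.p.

q* = 34.182

Social marginal cost = private MC + MEC = 36.796 + 3.296q.
Set SMC = demand: 36.796 + 3.296q = 215.088 - 1.920q → q* = 34.1817.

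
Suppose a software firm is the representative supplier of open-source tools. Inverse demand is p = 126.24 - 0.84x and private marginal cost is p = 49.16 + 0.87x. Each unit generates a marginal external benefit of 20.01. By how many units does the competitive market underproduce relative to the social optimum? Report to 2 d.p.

11.70 units

Market equilibrium (private): 49.16 + 0.87x = 126.24 - 0.84x → x_m = 45.0760.
Social marginal cost = private MC − MEB = 29.15 + 0.87x.
Set SMC = demand: 29.15 + 0.87x = 126.24 - 0.84x → x* = 56.7778.
Gap = |45.0760 − 56.7778| = 11.7018.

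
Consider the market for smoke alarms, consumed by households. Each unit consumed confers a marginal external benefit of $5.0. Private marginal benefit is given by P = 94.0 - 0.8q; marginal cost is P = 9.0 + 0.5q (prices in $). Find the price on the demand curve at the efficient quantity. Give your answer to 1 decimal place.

Social marginal benefit = demand + MEB = 99.0 - 0.8q.
Set SMB = MC: 99.0 - 0.8q = 9.0 + 0.5q → q* = 69.2308.
Consumer price on the demand curve at q*: 94.0 − 0.8×69.2308 = 38.6154.

P = $38.6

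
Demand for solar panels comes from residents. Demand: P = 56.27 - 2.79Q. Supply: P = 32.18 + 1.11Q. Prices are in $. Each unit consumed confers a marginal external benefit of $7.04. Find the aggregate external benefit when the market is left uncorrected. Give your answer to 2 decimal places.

$43.49

Market equilibrium (private): 32.18 + 1.11Q = 56.27 - 2.79Q → Q_m = 6.1769.
Total external benefit = MEB × Q_m = 7.04 × 6.1769 = 43.4854.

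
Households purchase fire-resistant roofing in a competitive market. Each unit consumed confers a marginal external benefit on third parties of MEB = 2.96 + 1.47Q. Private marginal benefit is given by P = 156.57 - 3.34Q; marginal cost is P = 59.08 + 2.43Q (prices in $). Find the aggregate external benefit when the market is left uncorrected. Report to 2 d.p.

$259.84

Market equilibrium (private): 59.08 + 2.43Q = 156.57 - 3.34Q → Q_m = 16.8960.
Total external benefit = ∫₀^{Q_m} (2.96 + 1.47Q) dQ = 2.96×16.8960 + ½×1.47×16.8960² = 259.8361.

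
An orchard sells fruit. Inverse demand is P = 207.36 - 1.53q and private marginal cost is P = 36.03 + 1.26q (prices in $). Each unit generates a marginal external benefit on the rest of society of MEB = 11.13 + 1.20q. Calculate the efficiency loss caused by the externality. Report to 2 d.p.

DWL = $2262.42

Market equilibrium (private): 36.03 + 1.26q = 207.36 - 1.53q → q_m = 61.4086.
Social marginal cost = private MC − MEB = 24.90 + 0.06q.
Set SMC = demand: 24.90 + 0.06q = 207.36 - 1.53q → q* = 114.7547.
The loss is the area between SMC and demand from q* to q_m; with linear curves that's a triangle of height MEB(q_m).
DWL = ½ × 53.3461 × 84.8203 = 2262.4161.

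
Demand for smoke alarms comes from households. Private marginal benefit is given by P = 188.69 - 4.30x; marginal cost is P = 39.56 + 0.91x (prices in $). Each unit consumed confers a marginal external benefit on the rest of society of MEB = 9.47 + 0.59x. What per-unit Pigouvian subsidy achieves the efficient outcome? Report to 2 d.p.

subsidy = $29.72 per unit

Social marginal benefit = demand + MEB = 198.16 - 3.71x.
Set SMB = MC: 198.16 - 3.71x = 39.56 + 0.91x → x* = 34.3290.
The Pigouvian subsidy equals MEB at x*: 9.47 + 0.59×34.3290 = 29.7241.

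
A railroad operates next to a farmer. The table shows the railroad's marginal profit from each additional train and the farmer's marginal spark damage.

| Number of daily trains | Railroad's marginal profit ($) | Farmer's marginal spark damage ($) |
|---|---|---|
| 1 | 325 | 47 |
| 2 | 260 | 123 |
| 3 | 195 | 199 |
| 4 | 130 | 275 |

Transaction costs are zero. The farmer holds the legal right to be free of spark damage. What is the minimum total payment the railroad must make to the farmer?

Efficient level: marginal profit ≥ marginal spark damage through level 2, so k* = 2.
With the farmer holding the right, the railroad must at least compensate total damage at k*: 47 + 123 = 170.

$170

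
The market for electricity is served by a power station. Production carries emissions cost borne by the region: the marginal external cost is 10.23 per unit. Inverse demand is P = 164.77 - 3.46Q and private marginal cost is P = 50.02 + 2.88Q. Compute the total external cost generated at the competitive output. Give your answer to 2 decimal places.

185.16

Market equilibrium (private): 50.02 + 2.88Q = 164.77 - 3.46Q → Q_m = 18.0994.
Total external cost = MEC × Q_m = 10.23 × 18.0994 = 185.1569.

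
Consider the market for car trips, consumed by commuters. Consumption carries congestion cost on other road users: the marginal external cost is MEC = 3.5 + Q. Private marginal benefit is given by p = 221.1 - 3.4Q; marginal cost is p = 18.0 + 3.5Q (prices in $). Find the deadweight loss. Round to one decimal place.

DWL = $68.7

Market equilibrium (private): 18.0 + 3.5Q = 221.1 - 3.4Q → Q_m = 29.4348.
Social marginal benefit = demand − MEC = 217.6 - 4.4Q.
Set SMB = MC: 217.6 - 4.4Q = 18.0 + 3.5Q → Q* = 25.2658.
The loss is the area between SMB and MC from Q* to Q_m; with linear curves that's a triangle of height MEC(Q_m).
DWL = ½ × 4.1690 × 32.9348 = 68.6526.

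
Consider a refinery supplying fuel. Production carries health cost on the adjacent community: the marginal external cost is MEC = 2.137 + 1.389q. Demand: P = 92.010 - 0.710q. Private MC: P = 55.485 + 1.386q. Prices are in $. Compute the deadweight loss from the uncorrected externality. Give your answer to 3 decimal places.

Market equilibrium (private): 55.485 + 1.386q = 92.010 - 0.710q → q_m = 17.4260.
Social marginal cost = private MC + MEC = 57.622 + 2.775q.
Set SMC = demand: 57.622 + 2.775q = 92.010 - 0.710q → q* = 9.8674.
Between q* and q_m the wedge SMC − demand runs linearly from 0 to MEC(q_m), so the loss is a triangle.
DWL = ½ × 7.5586 × 26.3418 = 99.5536.

DWL = $99.554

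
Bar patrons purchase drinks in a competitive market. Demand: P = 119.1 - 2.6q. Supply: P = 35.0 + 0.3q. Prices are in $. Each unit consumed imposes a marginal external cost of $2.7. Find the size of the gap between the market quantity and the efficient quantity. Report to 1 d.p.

0.9 units

Market equilibrium (private): 35.0 + 0.3q = 119.1 - 2.6q → q_m = 29.0000.
Social marginal benefit = demand − MEC = 116.4 - 2.6q.
Set SMB = MC: 116.4 - 2.6q = 35.0 + 0.3q → q* = 28.0690.
Gap = |29.0000 − 28.0690| = 0.9310.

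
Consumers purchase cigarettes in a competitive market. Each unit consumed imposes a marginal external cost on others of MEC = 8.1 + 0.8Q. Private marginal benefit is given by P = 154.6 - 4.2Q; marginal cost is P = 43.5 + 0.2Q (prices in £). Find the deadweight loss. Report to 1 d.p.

DWL = £77.0

Market equilibrium (private): 43.5 + 0.2Q = 154.6 - 4.2Q → Q_m = 25.2500.
Social marginal benefit = demand − MEC = 146.5 - 5.0Q.
Set SMB = MC: 146.5 - 5.0Q = 43.5 + 0.2Q → Q* = 19.8077.
The loss is the area between SMB and MC from Q* to Q_m; with linear curves that's a triangle of height MEC(Q_m).
DWL = ½ × 5.4423 × 28.3000 = 77.0085.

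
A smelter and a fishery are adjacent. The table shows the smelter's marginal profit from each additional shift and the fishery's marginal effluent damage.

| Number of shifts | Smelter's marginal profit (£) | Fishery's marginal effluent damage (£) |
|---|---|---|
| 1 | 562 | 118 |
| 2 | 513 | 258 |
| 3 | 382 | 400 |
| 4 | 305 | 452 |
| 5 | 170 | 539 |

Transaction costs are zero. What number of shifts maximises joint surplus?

2

Bargaining reaches the level where marginal profit last exceeds marginal effluent damage.
That holds through level 2 (513 ≥ 258) but not at 3 (382 < 400).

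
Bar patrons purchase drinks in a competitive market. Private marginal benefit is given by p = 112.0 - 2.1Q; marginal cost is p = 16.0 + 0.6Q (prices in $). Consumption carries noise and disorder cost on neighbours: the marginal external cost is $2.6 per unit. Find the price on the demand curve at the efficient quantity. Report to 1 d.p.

Social marginal benefit = demand − MEC = 109.4 - 2.1Q.
Set SMB = MC: 109.4 - 2.1Q = 16.0 + 0.6Q → Q* = 34.5926.
Consumer price on the demand curve at Q*: 112.0 − 2.1×34.5926 = 39.3555.

P = $39.4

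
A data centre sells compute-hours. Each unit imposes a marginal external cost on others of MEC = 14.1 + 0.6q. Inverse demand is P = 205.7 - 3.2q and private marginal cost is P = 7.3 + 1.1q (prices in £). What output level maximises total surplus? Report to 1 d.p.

Social marginal cost = private MC + MEC = 21.4 + 1.7q.
Set SMC = demand: 21.4 + 1.7q = 205.7 - 3.2q → q* = 37.6122.

q* = 37.6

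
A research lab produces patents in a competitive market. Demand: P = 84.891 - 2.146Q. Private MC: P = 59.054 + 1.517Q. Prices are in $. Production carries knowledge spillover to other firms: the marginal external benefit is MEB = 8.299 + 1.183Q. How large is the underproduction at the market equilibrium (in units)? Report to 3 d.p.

Market equilibrium (private): 59.054 + 1.517Q = 84.891 - 2.146Q → Q_m = 7.0535.
Social marginal cost = private MC − MEB = 50.755 + 0.334Q.
Set SMC = demand: 50.755 + 0.334Q = 84.891 - 2.146Q → Q* = 13.7645.
Gap = |7.0535 − 13.7645| = 6.7110.

6.711 units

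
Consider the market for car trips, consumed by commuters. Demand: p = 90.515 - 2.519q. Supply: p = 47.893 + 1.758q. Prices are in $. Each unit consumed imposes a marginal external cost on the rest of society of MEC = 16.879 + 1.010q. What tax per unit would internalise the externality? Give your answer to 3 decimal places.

Social marginal benefit = demand − MEC = 73.636 - 3.529q.
Set SMB = MC: 73.636 - 3.529q = 47.893 + 1.758q → q* = 4.8691.
The Pigouvian tax equals MEC at q*: 16.879 + 1.010×4.8691 = 21.7968.

tax = $21.797 per unit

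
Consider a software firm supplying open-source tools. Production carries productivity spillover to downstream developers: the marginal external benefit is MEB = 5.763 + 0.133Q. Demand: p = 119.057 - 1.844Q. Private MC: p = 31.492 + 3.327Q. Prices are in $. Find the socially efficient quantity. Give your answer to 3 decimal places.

Social marginal cost = private MC − MEB = 25.729 + 3.194Q.
Set SMC = demand: 25.729 + 3.194Q = 119.057 - 1.844Q → Q* = 18.5248.

Q* = 18.525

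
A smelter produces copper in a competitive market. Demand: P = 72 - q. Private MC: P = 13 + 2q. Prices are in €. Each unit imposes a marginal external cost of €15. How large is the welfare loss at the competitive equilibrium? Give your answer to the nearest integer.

DWL = €38

Market equilibrium (private): 13 + 2q = 72 - q → q_m = 19.6667.
Social marginal cost = private MC + MEC = 28 + 2q.
Set SMC = demand: 28 + 2q = 72 - q → q* = 14.6667.
The welfare-loss triangle has base |q_m − q*| and height MEC(q_m) (the vertical gap between SMC and demand is zero at q* and MEC at q_m).
DWL = ½ × 5.0000 × 15.0000 = 37.5000.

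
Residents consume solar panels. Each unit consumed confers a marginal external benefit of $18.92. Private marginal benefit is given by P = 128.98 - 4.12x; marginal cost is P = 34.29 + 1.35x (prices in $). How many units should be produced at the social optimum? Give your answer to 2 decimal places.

Social marginal benefit = demand + MEB = 147.90 - 4.12x.
Set SMB = MC: 147.90 - 4.12x = 34.29 + 1.35x → x* = 20.7697.

x* = 20.77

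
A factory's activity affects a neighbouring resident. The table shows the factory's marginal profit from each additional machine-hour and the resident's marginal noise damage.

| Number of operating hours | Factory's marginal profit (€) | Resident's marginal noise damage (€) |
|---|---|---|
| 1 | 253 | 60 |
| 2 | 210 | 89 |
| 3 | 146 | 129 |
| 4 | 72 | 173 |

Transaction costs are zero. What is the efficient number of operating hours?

3

Bargaining reaches the level where marginal profit last exceeds marginal noise damage.
That holds through level 3 (146 ≥ 129) but not at 4 (72 < 173).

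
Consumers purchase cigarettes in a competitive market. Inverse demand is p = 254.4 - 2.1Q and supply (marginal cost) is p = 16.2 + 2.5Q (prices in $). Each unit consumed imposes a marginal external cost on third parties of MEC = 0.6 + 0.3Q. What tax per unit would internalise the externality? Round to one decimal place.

tax = $15.1 per unit

Social marginal benefit = demand − MEC = 253.8 - 2.4Q.
Set SMB = MC: 253.8 - 2.4Q = 16.2 + 2.5Q → Q* = 48.4898.
The Pigouvian tax equals MEC at Q*: 0.6 + 0.3×48.4898 = 15.1469.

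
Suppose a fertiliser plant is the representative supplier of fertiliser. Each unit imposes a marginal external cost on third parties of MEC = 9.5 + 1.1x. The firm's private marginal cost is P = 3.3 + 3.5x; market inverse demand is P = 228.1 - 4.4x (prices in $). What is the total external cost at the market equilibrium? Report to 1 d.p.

Market equilibrium (private): 3.3 + 3.5x = 228.1 - 4.4x → x_m = 28.4557.
Total external cost = ∫₀^{x_m} (9.5 + 1.1x) dx = 9.5×28.4557 + ½×1.1×28.4557² = 715.6789.

$715.7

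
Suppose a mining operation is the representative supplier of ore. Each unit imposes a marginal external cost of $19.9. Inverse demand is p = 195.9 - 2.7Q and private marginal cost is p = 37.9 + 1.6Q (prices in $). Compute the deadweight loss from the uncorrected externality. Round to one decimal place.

DWL = $46.0

Market equilibrium (private): 37.9 + 1.6Q = 195.9 - 2.7Q → Q_m = 36.7442.
Social marginal cost = private MC + MEC = 57.8 + 1.6Q.
Set SMC = demand: 57.8 + 1.6Q = 195.9 - 2.7Q → Q* = 32.1163.
The loss is the area between SMC and demand from Q* to Q_m; with linear curves that's a triangle of height MEC(Q_m).
DWL = ½ × 4.6279 × 19.9000 = 46.0476.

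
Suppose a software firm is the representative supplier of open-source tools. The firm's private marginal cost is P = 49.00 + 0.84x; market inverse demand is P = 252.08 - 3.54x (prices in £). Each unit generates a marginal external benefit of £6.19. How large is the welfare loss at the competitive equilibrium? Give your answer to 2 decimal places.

Market equilibrium (private): 49.00 + 0.84x = 252.08 - 3.54x → x_m = 46.3653.
Social marginal cost = private MC − MEB = 42.81 + 0.84x.
Set SMC = demand: 42.81 + 0.84x = 252.08 - 3.54x → x* = 47.7785.
Between x* and x_m the wedge demand − SMC runs linearly from 0 to MEB(x_m), so the loss is a triangle.
DWL = ½ × 1.4132 × 6.1900 = 4.3739.

DWL = £4.37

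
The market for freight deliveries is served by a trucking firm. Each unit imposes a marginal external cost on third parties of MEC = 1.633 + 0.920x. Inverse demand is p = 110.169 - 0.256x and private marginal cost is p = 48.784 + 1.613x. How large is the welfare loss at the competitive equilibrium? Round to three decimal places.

Market equilibrium (private): 48.784 + 1.613x = 110.169 - 0.256x → x_m = 32.8438.
Social marginal cost = private MC + MEC = 50.417 + 2.533x.
Set SMC = demand: 50.417 + 2.533x = 110.169 - 0.256x → x* = 21.4242.
The welfare-loss triangle has base |x_m − x*| and height MEC(x_m) (the vertical gap between SMC and demand is zero at x* and MEC at x_m).
DWL = ½ × 11.4196 × 31.8493 = 181.8531.

DWL = 181.853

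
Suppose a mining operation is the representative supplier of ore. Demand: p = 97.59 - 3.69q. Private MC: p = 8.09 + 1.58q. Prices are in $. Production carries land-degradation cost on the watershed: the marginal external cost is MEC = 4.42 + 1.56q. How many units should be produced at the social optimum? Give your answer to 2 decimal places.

q* = 12.46

Social marginal cost = private MC + MEC = 12.51 + 3.14q.
Set SMC = demand: 12.51 + 3.14q = 97.59 - 3.69q → q* = 12.4568.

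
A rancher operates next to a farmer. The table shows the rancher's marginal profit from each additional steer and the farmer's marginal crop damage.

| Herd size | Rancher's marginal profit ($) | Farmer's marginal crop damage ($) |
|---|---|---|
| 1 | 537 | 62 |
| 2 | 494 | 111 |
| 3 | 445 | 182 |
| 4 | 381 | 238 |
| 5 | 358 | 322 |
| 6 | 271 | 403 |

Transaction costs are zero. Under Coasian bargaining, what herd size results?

5

Bargaining reaches the level where marginal profit last exceeds marginal crop damage.
That holds through level 5 (358 ≥ 322) but not at 6 (271 < 403).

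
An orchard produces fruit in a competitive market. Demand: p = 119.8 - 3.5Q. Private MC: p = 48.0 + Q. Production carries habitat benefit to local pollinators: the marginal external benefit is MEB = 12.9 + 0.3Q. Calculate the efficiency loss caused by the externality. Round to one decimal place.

Market equilibrium (private): 48.0 + Q = 119.8 - 3.5Q → Q_m = 15.9556.
Social marginal cost = private MC − MEB = 35.1 + 0.7Q.
Set SMC = demand: 35.1 + 0.7Q = 119.8 - 3.5Q → Q* = 20.1667.
Height of the DWL triangle at Q_m is demand(Q_m) − SMC(Q_m) = MEB(Q_m) = 17.6867.
DWL = ½ × 4.2111 × 17.6867 = 37.2402.

DWL = 37.2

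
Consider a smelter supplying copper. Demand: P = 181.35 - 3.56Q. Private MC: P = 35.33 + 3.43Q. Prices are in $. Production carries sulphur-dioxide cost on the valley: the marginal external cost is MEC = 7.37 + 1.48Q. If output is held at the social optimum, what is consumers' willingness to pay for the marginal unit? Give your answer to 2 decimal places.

P = $123.07

Social marginal cost = private MC + MEC = 42.70 + 4.91Q.
Set SMC = demand: 42.70 + 4.91Q = 181.35 - 3.56Q → Q* = 16.3695.
Consumer price on the demand curve at Q*: 181.35 − 3.56×16.3695 = 123.0746.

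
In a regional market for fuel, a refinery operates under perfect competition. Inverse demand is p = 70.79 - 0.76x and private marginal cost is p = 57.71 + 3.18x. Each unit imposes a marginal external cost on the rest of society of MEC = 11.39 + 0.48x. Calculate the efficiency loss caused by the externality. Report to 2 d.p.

DWL = 19.07

Market equilibrium (private): 57.71 + 3.18x = 70.79 - 0.76x → x_m = 3.3198.
Social marginal cost = private MC + MEC = 69.10 + 3.66x.
Set SMC = demand: 69.10 + 3.66x = 70.79 - 0.76x → x* = 0.3824.
The loss is the area between SMC and demand from x* to x_m; with linear curves that's a triangle of height MEC(x_m).
DWL = ½ × 2.9374 × 12.9835 = 19.0689.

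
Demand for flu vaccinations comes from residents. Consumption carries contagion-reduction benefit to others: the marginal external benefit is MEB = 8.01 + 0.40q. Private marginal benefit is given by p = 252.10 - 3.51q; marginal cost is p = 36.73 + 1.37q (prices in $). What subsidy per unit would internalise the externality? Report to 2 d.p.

subsidy = $27.95 per unit

Social marginal benefit = demand + MEB = 260.11 - 3.11q.
Set SMB = MC: 260.11 - 3.11q = 36.73 + 1.37q → q* = 49.8616.
The Pigouvian subsidy equals MEB at q*: 8.01 + 0.40×49.8616 = 27.9546.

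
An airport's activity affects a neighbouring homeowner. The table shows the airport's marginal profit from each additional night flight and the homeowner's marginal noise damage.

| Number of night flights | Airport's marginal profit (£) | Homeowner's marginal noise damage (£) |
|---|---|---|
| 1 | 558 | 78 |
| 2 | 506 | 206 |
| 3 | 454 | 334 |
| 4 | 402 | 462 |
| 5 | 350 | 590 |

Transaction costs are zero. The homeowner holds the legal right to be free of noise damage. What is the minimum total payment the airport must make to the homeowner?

£618

Efficient level: marginal profit ≥ marginal noise damage through level 3, so k* = 3.
With the homeowner holding the right, the airport must at least compensate total damage at k*: 78 + 206 + 334 = 618.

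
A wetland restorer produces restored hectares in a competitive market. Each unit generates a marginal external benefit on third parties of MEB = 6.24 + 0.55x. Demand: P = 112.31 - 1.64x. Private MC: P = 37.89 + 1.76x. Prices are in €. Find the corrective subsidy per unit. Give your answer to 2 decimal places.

Social marginal cost = private MC − MEB = 31.65 + 1.21x.
Set SMC = demand: 31.65 + 1.21x = 112.31 - 1.64x → x* = 28.3018.
The Pigouvian subsidy equals MEB at x*: 6.24 + 0.55×28.3018 = 21.8060.

subsidy = €21.81 per unit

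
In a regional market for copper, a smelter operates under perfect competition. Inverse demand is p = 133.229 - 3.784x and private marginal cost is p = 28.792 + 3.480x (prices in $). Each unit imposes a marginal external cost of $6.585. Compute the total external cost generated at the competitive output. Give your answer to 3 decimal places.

$94.675

Market equilibrium (private): 28.792 + 3.480x = 133.229 - 3.784x → x_m = 14.3773.
Total external cost = MEC × x_m = 6.585 × 14.3773 = 94.6745.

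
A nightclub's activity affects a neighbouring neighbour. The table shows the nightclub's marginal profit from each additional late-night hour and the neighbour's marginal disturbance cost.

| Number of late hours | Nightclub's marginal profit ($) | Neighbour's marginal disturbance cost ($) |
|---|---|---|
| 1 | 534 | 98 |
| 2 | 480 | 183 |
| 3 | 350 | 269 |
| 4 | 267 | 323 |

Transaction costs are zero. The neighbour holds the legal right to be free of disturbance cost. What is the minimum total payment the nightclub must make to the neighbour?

$550

Efficient level: marginal profit ≥ marginal disturbance cost through level 3, so k* = 3.
With the neighbour holding the right, the nightclub must at least compensate total damage at k*: 98 + 183 + 269 = 550.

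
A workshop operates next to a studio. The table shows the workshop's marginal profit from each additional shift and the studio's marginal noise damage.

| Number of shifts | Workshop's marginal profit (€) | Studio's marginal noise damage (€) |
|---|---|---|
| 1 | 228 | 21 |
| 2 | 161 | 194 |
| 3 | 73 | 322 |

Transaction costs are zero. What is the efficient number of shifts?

1

Bargaining reaches the level where marginal profit last exceeds marginal noise damage.
That holds through level 1 (228 ≥ 21) but not at 2 (161 < 194).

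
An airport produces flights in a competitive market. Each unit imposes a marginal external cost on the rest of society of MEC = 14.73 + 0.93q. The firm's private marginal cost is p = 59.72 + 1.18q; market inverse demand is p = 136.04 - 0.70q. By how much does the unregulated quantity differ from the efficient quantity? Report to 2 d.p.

18.68 units

Market equilibrium (private): 59.72 + 1.18q = 136.04 - 0.70q → q_m = 40.5957.
Social marginal cost = private MC + MEC = 74.45 + 2.11q.
Set SMC = demand: 74.45 + 2.11q = 136.04 - 0.70q → q* = 21.9181.
Gap = |40.5957 − 21.9181| = 18.6776.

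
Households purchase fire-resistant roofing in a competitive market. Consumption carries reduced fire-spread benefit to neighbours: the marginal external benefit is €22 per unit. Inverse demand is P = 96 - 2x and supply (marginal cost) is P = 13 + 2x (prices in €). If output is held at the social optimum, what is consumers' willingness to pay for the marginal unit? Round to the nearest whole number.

P = €44

Social marginal benefit = demand + MEB = 118 - 2x.
Set SMB = MC: 118 - 2x = 13 + 2x → x* = 26.2500.
Consumer price on the demand curve at x*: 96 − 2×26.2500 = 43.5000.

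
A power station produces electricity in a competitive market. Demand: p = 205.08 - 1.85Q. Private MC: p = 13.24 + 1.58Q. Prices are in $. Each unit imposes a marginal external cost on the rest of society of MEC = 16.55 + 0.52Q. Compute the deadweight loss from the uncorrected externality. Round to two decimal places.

DWL = $263.60

Market equilibrium (private): 13.24 + 1.58Q = 205.08 - 1.85Q → Q_m = 55.9300.
Social marginal cost = private MC + MEC = 29.79 + 2.10Q.
Set SMC = demand: 29.79 + 2.10Q = 205.08 - 1.85Q → Q* = 44.3772.
Height of the DWL triangle at Q_m is SMC(Q_m) − demand(Q_m) = MEC(Q_m) = 45.6336.
DWL = ½ × 11.5528 × 45.6336 = 263.5979.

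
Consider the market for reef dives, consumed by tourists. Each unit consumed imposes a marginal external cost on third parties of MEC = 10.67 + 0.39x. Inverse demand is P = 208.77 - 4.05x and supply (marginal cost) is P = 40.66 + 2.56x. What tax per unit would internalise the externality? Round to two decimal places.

Social marginal benefit = demand − MEC = 198.10 - 4.44x.
Set SMB = MC: 198.10 - 4.44x = 40.66 + 2.56x → x* = 22.4914.
The Pigouvian tax equals MEC at x*: 10.67 + 0.39×22.4914 = 19.4416.

tax = 19.44 per unit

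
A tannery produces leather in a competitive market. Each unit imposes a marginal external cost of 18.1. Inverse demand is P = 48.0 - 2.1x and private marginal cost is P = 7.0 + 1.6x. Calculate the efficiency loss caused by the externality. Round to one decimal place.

DWL = 44.3

Market equilibrium (private): 7.0 + 1.6x = 48.0 - 2.1x → x_m = 11.0811.
Social marginal cost = private MC + MEC = 25.1 + 1.6x.
Set SMC = demand: 25.1 + 1.6x = 48.0 - 2.1x → x* = 6.1892.
The loss is the area between SMC and demand from x* to x_m; with linear curves that's a triangle of height MEC(x_m).
DWL = ½ × 4.8919 × 18.1000 = 44.2717.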